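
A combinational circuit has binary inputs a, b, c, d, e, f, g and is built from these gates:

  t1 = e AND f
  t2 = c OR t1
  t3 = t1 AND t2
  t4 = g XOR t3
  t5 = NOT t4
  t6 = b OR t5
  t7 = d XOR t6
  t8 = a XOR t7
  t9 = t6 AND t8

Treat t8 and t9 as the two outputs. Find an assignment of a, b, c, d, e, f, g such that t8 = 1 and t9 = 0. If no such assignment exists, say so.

Check with a=1 b=0 c=1 d=0 e=0 f=1 g=1:
t1 = e AND f = 0 AND 1 = 0
t2 = c OR t1 = 1 OR 0 = 1
t3 = t1 AND t2 = 0 AND 1 = 0
t4 = g XOR t3 = 1 XOR 0 = 1
t5 = NOT t4 = NOT 1 = 0
t6 = b OR t5 = 0 OR 0 = 0
t7 = d XOR t6 = 0 XOR 0 = 0
t8 = a XOR t7 = 1 XOR 0 = 1
t9 = t6 AND t8 = 0 AND 1 = 0
So t8 = 1 and t9 = 0.

a=1 b=0 c=1 d=0 e=0 f=1 g=1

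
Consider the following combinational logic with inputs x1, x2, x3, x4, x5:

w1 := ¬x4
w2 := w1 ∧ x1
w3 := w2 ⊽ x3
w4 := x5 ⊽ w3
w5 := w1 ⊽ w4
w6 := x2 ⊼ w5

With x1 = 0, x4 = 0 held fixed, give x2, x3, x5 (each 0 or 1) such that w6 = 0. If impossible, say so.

With x1 = 0, x4 = 0 fixed, none of the 8 settings of x2, x3, x5 give w6 = 0.
For example, with x2=0, x3=1, x5=0:
w1 = ¬x4 = ¬0 = 1
w2 = w1 ∧ x1 = 1 ∧ 0 = 0
w3 = w2 ⊽ x3 = 0 ⊽ 1 = 0
w4 = x5 ⊽ w3 = 0 ⊽ 0 = 1
w5 = w1 ⊽ w4 = 1 ⊽ 1 = 0
w6 = x2 ⊼ w5 = 0 ⊼ 0 = 1
giving w6 = 1 ≠ 0.

no solution exists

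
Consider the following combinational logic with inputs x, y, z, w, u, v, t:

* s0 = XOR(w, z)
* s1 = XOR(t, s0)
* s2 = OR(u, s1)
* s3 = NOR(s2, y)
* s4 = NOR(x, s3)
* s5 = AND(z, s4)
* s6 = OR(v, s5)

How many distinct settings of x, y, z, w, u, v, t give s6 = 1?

78

s6 = OR(v, s5) must be 1, so at least one of v, s5 is 1.
Enumerating the 128 input combinations, 78 give s6 = 1 and 50 give s6 = 0.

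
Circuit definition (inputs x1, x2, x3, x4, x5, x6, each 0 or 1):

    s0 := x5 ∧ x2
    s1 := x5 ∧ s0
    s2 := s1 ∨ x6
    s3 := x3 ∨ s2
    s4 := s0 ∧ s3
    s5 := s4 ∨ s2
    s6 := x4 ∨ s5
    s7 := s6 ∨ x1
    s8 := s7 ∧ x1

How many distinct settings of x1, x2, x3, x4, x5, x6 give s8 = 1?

s8 = s7 ∧ x1 must be 1, so both s7 = 1 and x1 = 1.
s7 = s6 ∨ x1 must be 1, so at least one of s6, x1 is 1.
Enumerating the 64 input combinations, 32 give s8 = 1 and 32 give s8 = 0.

32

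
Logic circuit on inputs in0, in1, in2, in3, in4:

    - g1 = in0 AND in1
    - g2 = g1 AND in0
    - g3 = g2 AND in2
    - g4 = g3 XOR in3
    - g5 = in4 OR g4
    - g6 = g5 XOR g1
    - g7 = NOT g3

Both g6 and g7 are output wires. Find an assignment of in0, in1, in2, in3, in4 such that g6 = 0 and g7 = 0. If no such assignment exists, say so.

Check with in0=1, in1=1, in2=1, in3=0, in4=1:
g1 = in0 AND in1 = 1 AND 1 = 1
g2 = g1 AND in0 = 1 AND 1 = 1
g3 = g2 AND in2 = 1 AND 1 = 1
g4 = g3 XOR in3 = 1 XOR 0 = 1
g5 = in4 OR g4 = 1 OR 1 = 1
g6 = g5 XOR g1 = 1 XOR 1 = 0
g7 = NOT g3 = NOT 1 = 0
So g6 = 0 and g7 = 0.

in0=1, in1=1, in2=1, in3=0, in4=1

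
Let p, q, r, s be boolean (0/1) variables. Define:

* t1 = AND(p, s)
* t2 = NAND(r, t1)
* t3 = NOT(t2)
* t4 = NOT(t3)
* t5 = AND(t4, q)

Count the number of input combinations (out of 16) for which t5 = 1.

t5 = AND(t4, q) must be 1, so both t4 = 1 and q = 1.
t4 = NOT(t3) must be 1, so t3 = 0.
Enumerating the 16 input combinations, 7 give t5 = 1 and 9 give t5 = 0.

7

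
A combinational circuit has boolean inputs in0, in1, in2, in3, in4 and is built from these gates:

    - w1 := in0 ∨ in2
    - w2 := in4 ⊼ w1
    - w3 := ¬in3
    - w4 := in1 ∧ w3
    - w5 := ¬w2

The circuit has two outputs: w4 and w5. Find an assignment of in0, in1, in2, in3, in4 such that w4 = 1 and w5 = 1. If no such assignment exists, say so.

Check with in0=1, in1=1, in2=0, in3=0, in4=1:
w1 = in0 ∨ in2 = 1 ∨ 0 = 1
w2 = in4 ⊼ w1 = 1 ⊼ 1 = 0
w3 = ¬in3 = ¬0 = 1
w4 = in1 ∧ w3 = 1 ∧ 1 = 1
w5 = ¬w2 = ¬0 = 1
So w4 = 1 and w5 = 1.

in0=1, in1=1, in2=0, in3=0, in4=1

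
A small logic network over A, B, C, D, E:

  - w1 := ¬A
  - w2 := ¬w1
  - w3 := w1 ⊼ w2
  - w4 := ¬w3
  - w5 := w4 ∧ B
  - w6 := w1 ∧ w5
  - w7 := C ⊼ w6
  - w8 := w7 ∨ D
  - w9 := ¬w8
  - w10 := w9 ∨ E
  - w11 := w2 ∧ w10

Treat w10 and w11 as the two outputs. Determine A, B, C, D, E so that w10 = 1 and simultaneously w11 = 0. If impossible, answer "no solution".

A=0, B=1, C=0, D=0, E=1

Check with A=0, B=1, C=0, D=0, E=1:
w1 = ¬A = ¬0 = 1
w2 = ¬w1 = ¬1 = 0
w3 = w1 ⊼ w2 = 1 ⊼ 0 = 1
w4 = ¬w3 = ¬1 = 0
w5 = w4 ∧ B = 0 ∧ 1 = 0
w6 = w1 ∧ w5 = 1 ∧ 0 = 0
w7 = C ⊼ w6 = 0 ⊼ 0 = 1
w8 = w7 ∨ D = 1 ∨ 0 = 1
w9 = ¬w8 = ¬1 = 0
w10 = w9 ∨ E = 0 ∨ 1 = 1
w11 = w2 ∧ w10 = 0 ∧ 1 = 0
So w10 = 1 and w11 = 0.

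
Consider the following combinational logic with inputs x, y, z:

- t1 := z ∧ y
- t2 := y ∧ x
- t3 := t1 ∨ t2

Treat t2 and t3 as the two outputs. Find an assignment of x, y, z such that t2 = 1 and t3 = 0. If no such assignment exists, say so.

Across all 8 input combinations, none give both t2 = 1 and t3 = 0.

no solution exists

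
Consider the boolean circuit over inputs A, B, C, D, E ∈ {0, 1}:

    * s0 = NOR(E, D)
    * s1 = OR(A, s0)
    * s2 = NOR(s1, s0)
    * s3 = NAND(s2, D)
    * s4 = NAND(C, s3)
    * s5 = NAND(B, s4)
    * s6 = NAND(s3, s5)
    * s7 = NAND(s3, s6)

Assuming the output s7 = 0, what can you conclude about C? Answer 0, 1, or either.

s7 = NAND(s3, s6) must be 0, so both s3 = 1 and s6 = 1.
s3 = NAND(s2, D) must be 1, so at least one of s2, D is 0.
s6 = NAND(s3, s5) must be 1, so at least one of s3, s5 is 0.
Every assignment with s7 = 0 has C = 0; there are 6 such assignment(s).

0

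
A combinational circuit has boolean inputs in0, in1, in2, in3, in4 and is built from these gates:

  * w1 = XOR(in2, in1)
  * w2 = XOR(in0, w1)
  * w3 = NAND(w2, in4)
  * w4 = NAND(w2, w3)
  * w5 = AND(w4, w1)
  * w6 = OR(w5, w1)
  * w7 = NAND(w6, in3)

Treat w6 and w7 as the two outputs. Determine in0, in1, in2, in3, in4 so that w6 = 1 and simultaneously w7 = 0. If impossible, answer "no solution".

in0=1 in1=1 in2=0 in3=1 in4=0

Check with in0=1 in1=1 in2=0 in3=1 in4=0:
w1 = XOR(in2, in1) = XOR(0, 1) = 1
w2 = XOR(in0, w1) = XOR(1, 1) = 0
w3 = NAND(w2, in4) = NAND(0, 0) = 1
w4 = NAND(w2, w3) = NAND(0, 1) = 1
w5 = AND(w4, w1) = AND(1, 1) = 1
w6 = OR(w5, w1) = OR(1, 1) = 1
w7 = NAND(w6, in3) = NAND(1, 1) = 0
So w6 = 1 and w7 = 0.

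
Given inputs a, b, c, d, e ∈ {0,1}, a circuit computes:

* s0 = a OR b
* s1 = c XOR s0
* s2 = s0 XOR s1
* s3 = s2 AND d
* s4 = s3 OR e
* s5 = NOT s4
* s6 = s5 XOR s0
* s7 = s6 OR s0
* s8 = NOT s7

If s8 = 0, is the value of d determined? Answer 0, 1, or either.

Both values of d occur among assignments with s8 = 0:
  d=0: a=0, b=0, c=0, d=0, e=0
  d=1: a=0, b=0, c=0, d=1, e=0

either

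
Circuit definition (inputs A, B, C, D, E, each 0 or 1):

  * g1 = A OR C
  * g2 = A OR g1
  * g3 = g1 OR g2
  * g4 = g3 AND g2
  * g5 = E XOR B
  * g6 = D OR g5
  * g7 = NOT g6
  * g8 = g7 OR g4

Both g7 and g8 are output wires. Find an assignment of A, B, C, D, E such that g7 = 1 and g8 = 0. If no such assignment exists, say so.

Across all 32 input combinations, none give both g7 = 1 and g8 = 0.

no solution exists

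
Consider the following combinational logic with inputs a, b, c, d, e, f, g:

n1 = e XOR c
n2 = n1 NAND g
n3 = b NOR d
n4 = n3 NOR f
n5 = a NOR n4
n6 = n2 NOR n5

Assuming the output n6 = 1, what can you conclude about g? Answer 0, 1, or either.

n6 = n2 NOR n5 must be 1, so both n2 = 0 and n5 = 0.
n2 = n1 NAND g must be 0, so both n1 = 1 and g = 1.
Every assignment with n6 = 1 has g = 1; there are 22 such assignment(s).

1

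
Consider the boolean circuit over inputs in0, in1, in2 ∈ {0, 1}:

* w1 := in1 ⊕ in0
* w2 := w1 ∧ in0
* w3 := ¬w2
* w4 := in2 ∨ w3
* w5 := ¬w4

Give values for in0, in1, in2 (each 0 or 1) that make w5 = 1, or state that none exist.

in0=1 in1=0 in2=0

w5 = ¬w4 must be 1, so w4 = 0.
Check with in0=1 in1=0 in2=0:
w1 = in1 ⊕ in0 = 0 ⊕ 1 = 1
w2 = w1 ∧ in0 = 1 ∧ 1 = 1
w3 = ¬w2 = ¬1 = 0
w4 = in2 ∨ w3 = 0 ∨ 0 = 0
w5 = ¬w4 = ¬0 = 1
So w5 = 1 as required.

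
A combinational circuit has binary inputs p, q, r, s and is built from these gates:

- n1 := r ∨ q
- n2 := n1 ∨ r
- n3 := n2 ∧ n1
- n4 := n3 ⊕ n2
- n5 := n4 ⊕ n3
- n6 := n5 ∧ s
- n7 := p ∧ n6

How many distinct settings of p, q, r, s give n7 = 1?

n7 = p ∧ n6 must be 1, so both p = 1 and n6 = 1.
Enumerating the 16 input combinations, 3 give n7 = 1 and 13 give n7 = 0.

3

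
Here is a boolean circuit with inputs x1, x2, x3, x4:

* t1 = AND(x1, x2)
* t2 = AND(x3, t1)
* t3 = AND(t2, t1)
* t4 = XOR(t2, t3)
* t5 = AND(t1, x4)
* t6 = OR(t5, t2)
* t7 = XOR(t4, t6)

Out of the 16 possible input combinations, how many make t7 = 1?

t7 = XOR(t4, t6) must be 1, so t4 and t6 differ.
Satisfying assignments:
  x1=1, x2=1, x3=0, x4=1
  x1=1, x2=1, x3=1, x4=0
  x1=1, x2=1, x3=1, x4=1

3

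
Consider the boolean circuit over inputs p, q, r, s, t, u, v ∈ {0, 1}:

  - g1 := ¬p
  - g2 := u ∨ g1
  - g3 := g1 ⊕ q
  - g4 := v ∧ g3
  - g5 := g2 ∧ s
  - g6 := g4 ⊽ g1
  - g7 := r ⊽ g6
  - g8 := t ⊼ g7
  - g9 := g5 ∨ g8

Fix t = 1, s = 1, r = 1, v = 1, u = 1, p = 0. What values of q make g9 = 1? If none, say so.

g9 = g5 ∨ g8 must be 1, so at least one of g5, g8 is 1.
Check with t = 1, s = 1, r = 1, v = 1, u = 1, p = 0 and q=0:
g1 = ¬p = ¬0 = 1
g2 = u ∨ g1 = 1 ∨ 1 = 1
g3 = g1 ⊕ q = 1 ⊕ 0 = 1
g4 = v ∧ g3 = 1 ∧ 1 = 1
g5 = g2 ∧ s = 1 ∧ 1 = 1
g6 = g4 ⊽ g1 = 1 ⊽ 1 = 0
g7 = r ⊽ g6 = 1 ⊽ 0 = 0
g8 = t ⊼ g7 = 1 ⊼ 0 = 1
g9 = g5 ∨ g8 = 1 ∨ 1 = 1
So g9 = 1.

q=0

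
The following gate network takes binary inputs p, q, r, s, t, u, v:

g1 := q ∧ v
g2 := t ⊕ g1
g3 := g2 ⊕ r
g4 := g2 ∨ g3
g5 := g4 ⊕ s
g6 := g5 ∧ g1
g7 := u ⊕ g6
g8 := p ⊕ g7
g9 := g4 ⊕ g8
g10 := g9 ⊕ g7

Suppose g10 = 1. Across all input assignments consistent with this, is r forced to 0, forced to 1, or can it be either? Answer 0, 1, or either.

either

Both values of r occur among assignments with g10 = 1:
  r=0: p=0, q=0, r=0, s=0, t=1, u=0, v=0
  r=1: p=0, q=0, r=1, s=0, t=0, u=0, v=0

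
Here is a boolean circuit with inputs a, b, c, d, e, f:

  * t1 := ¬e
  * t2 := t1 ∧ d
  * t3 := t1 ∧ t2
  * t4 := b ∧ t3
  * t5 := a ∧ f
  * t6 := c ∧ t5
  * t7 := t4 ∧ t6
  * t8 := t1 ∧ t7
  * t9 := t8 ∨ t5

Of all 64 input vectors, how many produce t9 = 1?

16

t9 = t8 ∨ t5 must be 1, so at least one of t8, t5 is 1.
Enumerating the 64 input combinations, 16 give t9 = 1 and 48 give t9 = 0.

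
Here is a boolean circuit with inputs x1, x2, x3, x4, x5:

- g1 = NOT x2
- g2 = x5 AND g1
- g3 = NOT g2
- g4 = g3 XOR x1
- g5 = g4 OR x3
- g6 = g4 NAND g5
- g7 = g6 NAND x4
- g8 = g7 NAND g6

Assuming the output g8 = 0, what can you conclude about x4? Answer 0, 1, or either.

g8 = g7 NAND g6 must be 0, so both g7 = 1 and g6 = 1.
Every assignment with g8 = 0 has x4 = 0; there are 8 such assignment(s).

0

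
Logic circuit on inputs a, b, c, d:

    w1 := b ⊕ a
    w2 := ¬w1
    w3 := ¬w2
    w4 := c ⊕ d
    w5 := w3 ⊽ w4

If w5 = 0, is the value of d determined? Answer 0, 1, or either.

either

Both values of d occur among assignments with w5 = 0:
  d=0: a=0, b=0, c=1, d=0
  d=1: a=0, b=0, c=0, d=1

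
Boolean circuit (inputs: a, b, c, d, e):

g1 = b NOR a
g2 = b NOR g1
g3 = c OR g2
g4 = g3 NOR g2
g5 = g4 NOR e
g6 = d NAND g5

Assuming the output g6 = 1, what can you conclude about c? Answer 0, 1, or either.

Both values of c occur among assignments with g6 = 1:
  c=0: a=0, b=0, c=0, d=0, e=0
  c=1: a=0, b=0, c=1, d=0, e=0

either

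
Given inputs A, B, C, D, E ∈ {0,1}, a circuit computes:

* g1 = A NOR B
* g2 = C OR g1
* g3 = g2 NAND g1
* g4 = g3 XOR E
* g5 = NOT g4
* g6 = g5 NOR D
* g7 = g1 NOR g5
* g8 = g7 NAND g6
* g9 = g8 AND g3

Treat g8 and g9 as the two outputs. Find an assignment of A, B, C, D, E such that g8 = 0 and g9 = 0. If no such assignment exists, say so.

Check with A=1, B=0, C=1, D=0, E=0:
g1 = A NOR B = 1 NOR 0 = 0
g2 = C OR g1 = 1 OR 0 = 1
g3 = g2 NAND g1 = 1 NAND 0 = 1
g4 = g3 XOR E = 1 XOR 0 = 1
g5 = NOT g4 = NOT 1 = 0
g6 = g5 NOR D = 0 NOR 0 = 1
g7 = g1 NOR g5 = 0 NOR 0 = 1
g8 = g7 NAND g6 = 1 NAND 1 = 0
g9 = g8 AND g3 = 0 AND 1 = 0
So g8 = 0 and g9 = 0.

A=1, B=0, C=1, D=0, E=0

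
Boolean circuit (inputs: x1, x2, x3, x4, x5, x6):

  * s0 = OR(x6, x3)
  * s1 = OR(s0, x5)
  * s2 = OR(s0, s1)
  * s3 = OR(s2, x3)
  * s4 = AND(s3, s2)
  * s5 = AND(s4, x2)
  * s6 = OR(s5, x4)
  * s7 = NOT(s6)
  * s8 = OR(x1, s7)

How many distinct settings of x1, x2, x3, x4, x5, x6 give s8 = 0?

23

s8 = OR(x1, s7) must be 0, so both x1 = 0 and s7 = 0.
s7 = NOT(s6) must be 0, so s6 = 1.
Enumerating the 64 input combinations, 23 give s8 = 0 and 41 give s8 = 1.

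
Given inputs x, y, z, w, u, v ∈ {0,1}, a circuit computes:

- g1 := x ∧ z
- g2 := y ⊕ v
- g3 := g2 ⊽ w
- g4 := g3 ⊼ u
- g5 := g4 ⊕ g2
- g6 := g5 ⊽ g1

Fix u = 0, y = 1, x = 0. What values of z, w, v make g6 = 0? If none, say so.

z=1, w=0, v=1

g6 = g5 ⊽ g1 must be 0, so at least one of g5, g1 is 1.
Check with u = 0, y = 1, x = 0 and z=1, w=0, v=1:
g1 = x ∧ z = 0 ∧ 1 = 0
g2 = y ⊕ v = 1 ⊕ 1 = 0
g3 = g2 ⊽ w = 0 ⊽ 0 = 1
g4 = g3 ⊼ u = 1 ⊼ 0 = 1
g5 = g4 ⊕ g2 = 1 ⊕ 0 = 1
g6 = g5 ⊽ g1 = 1 ⊽ 0 = 0
So g6 = 0.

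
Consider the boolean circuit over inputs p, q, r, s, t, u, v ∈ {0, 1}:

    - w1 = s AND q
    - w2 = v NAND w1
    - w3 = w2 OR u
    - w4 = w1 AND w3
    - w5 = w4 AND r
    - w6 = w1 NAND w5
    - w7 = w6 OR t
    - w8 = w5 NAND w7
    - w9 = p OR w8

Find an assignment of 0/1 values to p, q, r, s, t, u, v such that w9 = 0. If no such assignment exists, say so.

Check with p=0 q=1 r=1 s=1 t=1 u=0 v=0:
w1 = s AND q = 1 AND 1 = 1
w2 = v NAND w1 = 0 NAND 1 = 1
w3 = w2 OR u = 1 OR 0 = 1
w4 = w1 AND w3 = 1 AND 1 = 1
w5 = w4 AND r = 1 AND 1 = 1
w6 = w1 NAND w5 = 1 NAND 1 = 0
w7 = w6 OR t = 0 OR 1 = 1
w8 = w5 NAND w7 = 1 NAND 1 = 0
w9 = p OR w8 = 0 OR 0 = 0
So w9 = 0 as required.

p=0 q=1 r=1 s=1 t=1 u=0 v=0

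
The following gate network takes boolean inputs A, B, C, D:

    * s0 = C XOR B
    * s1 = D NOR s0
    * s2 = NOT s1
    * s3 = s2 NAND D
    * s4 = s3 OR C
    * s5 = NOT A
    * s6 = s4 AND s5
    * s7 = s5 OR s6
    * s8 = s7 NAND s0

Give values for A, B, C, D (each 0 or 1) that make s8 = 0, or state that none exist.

A=0, B=1, C=0, D=1

s8 = s7 NAND s0 must be 0, so both s7 = 1 and s0 = 1.
s7 = s5 OR s6 must be 1, so at least one of s5, s6 is 1.
s0 = C XOR B must be 1, so C and B differ.
Check with A=0, B=1, C=0, D=1:
s0 = C XOR B = 0 XOR 1 = 1
s1 = D NOR s0 = 1 NOR 1 = 0
s2 = NOT s1 = NOT 0 = 1
s3 = s2 NAND D = 1 NAND 1 = 0
s4 = s3 OR C = 0 OR 0 = 0
s5 = NOT A = NOT 0 = 1
s6 = s4 AND s5 = 0 AND 1 = 0
s7 = s5 OR s6 = 1 OR 0 = 1
s8 = s7 NAND s0 = 1 NAND 1 = 0
So s8 = 0 as required.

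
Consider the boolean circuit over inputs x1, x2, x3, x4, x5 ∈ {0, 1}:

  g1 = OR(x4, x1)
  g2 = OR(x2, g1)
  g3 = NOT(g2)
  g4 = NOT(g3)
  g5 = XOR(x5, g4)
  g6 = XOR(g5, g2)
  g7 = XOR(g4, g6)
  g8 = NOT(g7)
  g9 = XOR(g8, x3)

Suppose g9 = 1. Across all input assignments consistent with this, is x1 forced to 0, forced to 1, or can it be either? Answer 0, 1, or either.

either

Both values of x1 occur among assignments with g9 = 1:
  x1=0: x1=0, x2=0, x3=0, x4=0, x5=0
  x1=1: x1=1, x2=0, x3=0, x4=0, x5=1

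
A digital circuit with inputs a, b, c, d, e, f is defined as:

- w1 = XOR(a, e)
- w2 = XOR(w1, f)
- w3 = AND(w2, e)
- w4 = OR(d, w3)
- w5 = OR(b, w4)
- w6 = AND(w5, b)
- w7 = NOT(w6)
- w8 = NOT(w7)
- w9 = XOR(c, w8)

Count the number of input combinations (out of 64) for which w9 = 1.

32

w9 = XOR(c, w8) must be 1, so c and w8 differ.
Enumerating the 64 input combinations, 32 give w9 = 1 and 32 give w9 = 0.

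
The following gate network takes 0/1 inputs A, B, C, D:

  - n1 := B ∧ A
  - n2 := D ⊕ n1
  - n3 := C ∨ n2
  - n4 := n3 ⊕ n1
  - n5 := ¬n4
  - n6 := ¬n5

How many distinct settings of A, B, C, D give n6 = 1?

10

n6 = ¬n5 must be 1, so n5 = 0.
Enumerating the 16 input combinations, 10 give n6 = 1 and 6 give n6 = 0.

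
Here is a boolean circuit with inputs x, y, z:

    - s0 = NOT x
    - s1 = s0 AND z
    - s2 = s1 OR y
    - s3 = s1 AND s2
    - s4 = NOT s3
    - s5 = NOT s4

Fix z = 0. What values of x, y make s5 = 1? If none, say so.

With z = 0 fixed, none of the 4 settings of x, y give s5 = 1.
For example, with x=1, y=0:
s0 = NOT x = NOT 1 = 0
s1 = s0 AND z = 0 AND 0 = 0
s2 = s1 OR y = 0 OR 0 = 0
s3 = s1 AND s2 = 0 AND 0 = 0
s4 = NOT s3 = NOT 0 = 1
s5 = NOT s4 = NOT 1 = 0
giving s5 = 0 ≠ 1.

no solution exists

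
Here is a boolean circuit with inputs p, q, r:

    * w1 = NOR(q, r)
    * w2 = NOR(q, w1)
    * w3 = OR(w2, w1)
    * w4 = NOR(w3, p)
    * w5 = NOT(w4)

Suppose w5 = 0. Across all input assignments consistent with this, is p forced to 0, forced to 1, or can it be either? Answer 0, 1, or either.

0

w5 = NOT(w4) must be 0, so w4 = 1.
w4 = NOR(w3, p) must be 1, so both w3 = 0 and p = 0.
Every assignment with w5 = 0 has p = 0; there are 2 such assignment(s).
  p=0, q=1, r=0
  p=0, q=1, r=1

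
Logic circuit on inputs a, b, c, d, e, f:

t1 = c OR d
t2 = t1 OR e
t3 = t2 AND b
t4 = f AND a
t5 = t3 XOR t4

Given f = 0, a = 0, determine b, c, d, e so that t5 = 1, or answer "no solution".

b=1 c=1 d=0 e=1

t5 = t3 XOR t4 must be 1, so t3 and t4 differ.
Check with f = 0, a = 0 and b=1, c=1, d=0, e=1:
t1 = c OR d = 1 OR 0 = 1
t2 = t1 OR e = 1 OR 1 = 1
t3 = t2 AND b = 1 AND 1 = 1
t4 = f AND a = 0 AND 0 = 0
t5 = t3 XOR t4 = 1 XOR 0 = 1
So t5 = 1.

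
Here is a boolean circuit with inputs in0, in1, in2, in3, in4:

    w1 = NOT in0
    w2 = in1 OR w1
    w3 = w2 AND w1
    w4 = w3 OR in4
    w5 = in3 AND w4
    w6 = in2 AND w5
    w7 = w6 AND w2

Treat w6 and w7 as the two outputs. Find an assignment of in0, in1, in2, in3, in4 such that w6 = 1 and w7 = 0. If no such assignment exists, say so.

Check with in0=1, in1=0, in2=1, in3=1, in4=1:
w1 = NOT in0 = NOT 1 = 0
w2 = in1 OR w1 = 0 OR 0 = 0
w3 = w2 AND w1 = 0 AND 0 = 0
w4 = w3 OR in4 = 0 OR 1 = 1
w5 = in3 AND w4 = 1 AND 1 = 1
w6 = in2 AND w5 = 1 AND 1 = 1
w7 = w6 AND w2 = 1 AND 0 = 0
So w6 = 1 and w7 = 0.

in0=1, in1=0, in2=1, in3=1, in4=1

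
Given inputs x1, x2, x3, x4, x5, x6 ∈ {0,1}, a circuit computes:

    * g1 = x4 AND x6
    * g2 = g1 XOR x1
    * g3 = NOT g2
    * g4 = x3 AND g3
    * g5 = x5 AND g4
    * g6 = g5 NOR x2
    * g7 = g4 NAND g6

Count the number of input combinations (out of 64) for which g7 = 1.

g7 = g4 NAND g6 must be 1, so at least one of g4, g6 is 0.
Enumerating the 64 input combinations, 60 give g7 = 1 and 4 give g7 = 0.

60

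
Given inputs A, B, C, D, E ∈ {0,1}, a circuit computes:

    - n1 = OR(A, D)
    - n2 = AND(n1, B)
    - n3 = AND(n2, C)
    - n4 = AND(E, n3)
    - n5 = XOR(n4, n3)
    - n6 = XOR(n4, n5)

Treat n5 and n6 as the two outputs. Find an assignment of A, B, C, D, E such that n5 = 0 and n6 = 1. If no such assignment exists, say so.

A=1, B=1, C=1, D=1, E=1

Check with A=1, B=1, C=1, D=1, E=1:
n1 = OR(A, D) = OR(1, 1) = 1
n2 = AND(n1, B) = AND(1, 1) = 1
n3 = AND(n2, C) = AND(1, 1) = 1
n4 = AND(E, n3) = AND(1, 1) = 1
n5 = XOR(n4, n3) = XOR(1, 1) = 0
n6 = XOR(n4, n5) = XOR(1, 0) = 1
So n5 = 0 and n6 = 1.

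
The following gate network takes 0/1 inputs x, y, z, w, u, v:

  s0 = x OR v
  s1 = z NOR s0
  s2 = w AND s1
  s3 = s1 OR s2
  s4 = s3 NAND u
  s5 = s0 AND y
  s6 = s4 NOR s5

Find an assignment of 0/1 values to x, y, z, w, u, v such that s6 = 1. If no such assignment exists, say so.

x=0 y=0 z=0 w=0 u=1 v=0

Check with x=0 y=0 z=0 w=0 u=1 v=0:
s0 = x OR v = 0 OR 0 = 0
s1 = z NOR s0 = 0 NOR 0 = 1
s2 = w AND s1 = 0 AND 1 = 0
s3 = s1 OR s2 = 1 OR 0 = 1
s4 = s3 NAND u = 1 NAND 1 = 0
s5 = s0 AND y = 0 AND 0 = 0
s6 = s4 NOR s5 = 0 NOR 0 = 1
So s6 = 1 as required.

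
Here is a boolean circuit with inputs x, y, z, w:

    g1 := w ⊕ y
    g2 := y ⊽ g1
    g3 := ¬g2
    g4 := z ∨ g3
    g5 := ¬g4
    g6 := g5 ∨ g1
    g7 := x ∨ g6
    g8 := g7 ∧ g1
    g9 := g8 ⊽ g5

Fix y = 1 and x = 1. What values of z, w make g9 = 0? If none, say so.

z=1 w=0

g9 = g8 ⊽ g5 must be 0, so at least one of g8, g5 is 1.
Check with y = 1 and x = 1 and z=1, w=0:
g1 = w ⊕ y = 0 ⊕ 1 = 1
g2 = y ⊽ g1 = 1 ⊽ 1 = 0
g3 = ¬g2 = ¬0 = 1
g4 = z ∨ g3 = 1 ∨ 1 = 1
g5 = ¬g4 = ¬1 = 0
g6 = g5 ∨ g1 = 0 ∨ 1 = 1
g7 = x ∨ g6 = 1 ∨ 1 = 1
g8 = g7 ∧ g1 = 1 ∧ 1 = 1
g9 = g8 ⊽ g5 = 1 ⊽ 0 = 0
So g9 = 0.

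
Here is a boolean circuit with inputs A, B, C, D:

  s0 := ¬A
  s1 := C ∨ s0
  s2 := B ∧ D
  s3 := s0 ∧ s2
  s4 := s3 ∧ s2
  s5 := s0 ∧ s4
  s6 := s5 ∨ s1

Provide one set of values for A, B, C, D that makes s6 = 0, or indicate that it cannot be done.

A=1, B=1, C=0, D=1

Check with A=1, B=1, C=0, D=1:
s0 = ¬A = ¬1 = 0
s1 = C ∨ s0 = 0 ∨ 0 = 0
s2 = B ∧ D = 1 ∧ 1 = 1
s3 = s0 ∧ s2 = 0 ∧ 1 = 0
s4 = s3 ∧ s2 = 0 ∧ 1 = 0
s5 = s0 ∧ s4 = 0 ∧ 0 = 0
s6 = s5 ∨ s1 = 0 ∨ 0 = 0
So s6 = 0 as required.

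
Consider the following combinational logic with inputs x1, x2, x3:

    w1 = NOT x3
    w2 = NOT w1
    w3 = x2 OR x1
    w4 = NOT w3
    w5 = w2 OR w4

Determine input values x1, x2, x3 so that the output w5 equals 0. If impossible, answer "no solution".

w5 = w2 OR w4 must be 0, so both w2 = 0 and w4 = 0.
w2 = NOT w1 must be 0, so w1 = 1.
w4 = NOT w3 must be 0, so w3 = 1.
Check with x1=1 x2=1 x3=0:
w1 = NOT x3 = NOT 0 = 1
w2 = NOT w1 = NOT 1 = 0
w3 = x2 OR x1 = 1 OR 1 = 1
w4 = NOT w3 = NOT 1 = 0
w5 = w2 OR w4 = 0 OR 0 = 0
So w5 = 0 as required.

x1=1 x2=1 x3=0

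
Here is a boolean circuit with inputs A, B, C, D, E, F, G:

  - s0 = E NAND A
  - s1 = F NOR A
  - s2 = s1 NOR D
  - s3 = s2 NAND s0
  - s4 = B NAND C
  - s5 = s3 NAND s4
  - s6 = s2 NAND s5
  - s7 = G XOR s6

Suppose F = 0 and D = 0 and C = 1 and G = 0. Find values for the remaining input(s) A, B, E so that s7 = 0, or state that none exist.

A=1, B=1, E=0

s7 = G XOR s6 must be 0, so G and s6 are equal.
Check with F = 0 and D = 0 and C = 1 and G = 0 and A=1, B=1, E=0:
s0 = E NAND A = 0 NAND 1 = 1
s1 = F NOR A = 0 NOR 1 = 0
s2 = s1 NOR D = 0 NOR 0 = 1
s3 = s2 NAND s0 = 1 NAND 1 = 0
s4 = B NAND C = 1 NAND 1 = 0
s5 = s3 NAND s4 = 0 NAND 0 = 1
s6 = s2 NAND s5 = 1 NAND 1 = 0
s7 = G XOR s6 = 0 XOR 0 = 0
So s7 = 0.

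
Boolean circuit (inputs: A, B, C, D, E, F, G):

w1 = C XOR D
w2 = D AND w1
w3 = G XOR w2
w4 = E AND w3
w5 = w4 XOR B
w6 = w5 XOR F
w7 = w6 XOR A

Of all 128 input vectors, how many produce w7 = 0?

64

w7 = w6 XOR A must be 0, so w6 and A are equal.
Enumerating the 128 input combinations, 64 give w7 = 0 and 64 give w7 = 1.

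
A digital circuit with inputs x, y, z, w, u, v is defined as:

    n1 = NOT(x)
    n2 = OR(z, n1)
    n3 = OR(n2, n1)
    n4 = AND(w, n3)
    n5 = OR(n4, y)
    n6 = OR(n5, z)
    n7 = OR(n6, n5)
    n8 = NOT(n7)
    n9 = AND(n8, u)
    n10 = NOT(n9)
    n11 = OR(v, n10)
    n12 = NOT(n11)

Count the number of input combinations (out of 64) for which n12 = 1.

n12 = NOT(n11) must be 1, so n11 = 0.
Enumerating the 64 input combinations, 3 give n12 = 1 and 61 give n12 = 0.

3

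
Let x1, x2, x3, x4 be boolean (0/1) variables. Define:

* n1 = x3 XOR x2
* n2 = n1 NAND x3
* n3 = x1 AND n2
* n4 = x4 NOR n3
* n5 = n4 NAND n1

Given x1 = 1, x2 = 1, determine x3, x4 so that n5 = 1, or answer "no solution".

x3=1 x4=1

n5 = n4 NAND n1 must be 1, so at least one of n4, n1 is 0.
Check with x1 = 1, x2 = 1 and x3=1, x4=1:
n1 = x3 XOR x2 = 1 XOR 1 = 0
n2 = n1 NAND x3 = 0 NAND 1 = 1
n3 = x1 AND n2 = 1 AND 1 = 1
n4 = x4 NOR n3 = 1 NOR 1 = 0
n5 = n4 NAND n1 = 0 NAND 0 = 1
So n5 = 1.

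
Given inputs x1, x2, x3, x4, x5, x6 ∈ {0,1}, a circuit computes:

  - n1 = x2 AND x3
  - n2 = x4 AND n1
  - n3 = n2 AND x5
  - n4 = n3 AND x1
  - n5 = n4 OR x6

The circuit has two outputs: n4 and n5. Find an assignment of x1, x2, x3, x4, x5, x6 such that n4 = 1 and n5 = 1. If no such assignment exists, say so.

Check with x1=1, x2=1, x3=1, x4=1, x5=1, x6=0:
n1 = x2 AND x3 = 1 AND 1 = 1
n2 = x4 AND n1 = 1 AND 1 = 1
n3 = n2 AND x5 = 1 AND 1 = 1
n4 = n3 AND x1 = 1 AND 1 = 1
n5 = n4 OR x6 = 1 OR 0 = 1
So n4 = 1 and n5 = 1.

x1=1, x2=1, x3=1, x4=1, x5=1, x6=0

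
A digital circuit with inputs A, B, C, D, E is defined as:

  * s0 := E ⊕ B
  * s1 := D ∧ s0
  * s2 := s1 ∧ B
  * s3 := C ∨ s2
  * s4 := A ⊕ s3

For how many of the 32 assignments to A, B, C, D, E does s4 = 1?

16

s4 = A ⊕ s3 must be 1, so A and s3 differ.
Enumerating the 32 input combinations, 16 give s4 = 1 and 16 give s4 = 0.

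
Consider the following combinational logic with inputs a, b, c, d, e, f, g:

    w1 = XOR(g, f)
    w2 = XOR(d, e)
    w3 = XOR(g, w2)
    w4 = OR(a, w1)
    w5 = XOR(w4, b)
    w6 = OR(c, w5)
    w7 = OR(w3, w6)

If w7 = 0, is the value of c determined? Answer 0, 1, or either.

0

w7 = OR(w3, w6) must be 0, so both w3 = 0 and w6 = 0.
Every assignment with w7 = 0 has c = 0; there are 16 such assignment(s).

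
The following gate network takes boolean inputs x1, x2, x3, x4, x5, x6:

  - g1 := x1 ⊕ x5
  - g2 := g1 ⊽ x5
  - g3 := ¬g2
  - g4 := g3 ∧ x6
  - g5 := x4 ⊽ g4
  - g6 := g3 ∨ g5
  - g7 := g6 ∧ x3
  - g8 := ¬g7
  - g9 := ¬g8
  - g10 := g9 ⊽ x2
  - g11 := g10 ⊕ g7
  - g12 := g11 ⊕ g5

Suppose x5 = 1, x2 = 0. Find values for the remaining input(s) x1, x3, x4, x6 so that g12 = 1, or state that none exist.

Check with x5 = 1, x2 = 0 and x1=0, x3=0, x4=1, x6=0:
g1 = x1 ⊕ x5 = 0 ⊕ 1 = 1
g2 = g1 ⊽ x5 = 1 ⊽ 1 = 0
g3 = ¬g2 = ¬0 = 1
g4 = g3 ∧ x6 = 1 ∧ 0 = 0
g5 = x4 ⊽ g4 = 1 ⊽ 0 = 0
g6 = g3 ∨ g5 = 1 ∨ 0 = 1
g7 = g6 ∧ x3 = 1 ∧ 0 = 0
g8 = ¬g7 = ¬0 = 1
g9 = ¬g8 = ¬1 = 0
g10 = g9 ⊽ x2 = 0 ⊽ 0 = 1
g11 = g10 ⊕ g7 = 1 ⊕ 0 = 1
g12 = g11 ⊕ g5 = 1 ⊕ 0 = 1
So g12 = 1.

x1=0 x3=0 x4=1 x6=0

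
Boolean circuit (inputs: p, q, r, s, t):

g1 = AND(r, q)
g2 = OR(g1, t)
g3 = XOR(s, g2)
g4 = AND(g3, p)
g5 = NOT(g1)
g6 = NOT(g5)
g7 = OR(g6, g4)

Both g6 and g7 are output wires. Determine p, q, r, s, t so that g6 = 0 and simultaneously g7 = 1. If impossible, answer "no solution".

p=1, q=1, r=0, s=1, t=0

Check with p=1, q=1, r=0, s=1, t=0:
g1 = AND(r, q) = AND(0, 1) = 0
g2 = OR(g1, t) = OR(0, 0) = 0
g3 = XOR(s, g2) = XOR(1, 0) = 1
g4 = AND(g3, p) = AND(1, 1) = 1
g5 = NOT(g1) = NOT 0 = 1
g6 = NOT(g5) = NOT 1 = 0
g7 = OR(g6, g4) = OR(0, 1) = 1
So g6 = 0 and g7 = 1.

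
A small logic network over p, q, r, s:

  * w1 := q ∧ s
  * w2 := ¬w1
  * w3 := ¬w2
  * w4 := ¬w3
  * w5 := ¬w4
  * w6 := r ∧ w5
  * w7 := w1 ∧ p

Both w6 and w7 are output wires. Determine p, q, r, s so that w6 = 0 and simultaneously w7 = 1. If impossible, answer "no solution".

p=1, q=1, r=0, s=1

Check with p=1, q=1, r=0, s=1:
w1 = q ∧ s = 1 ∧ 1 = 1
w2 = ¬w1 = ¬1 = 0
w3 = ¬w2 = ¬0 = 1
w4 = ¬w3 = ¬1 = 0
w5 = ¬w4 = ¬0 = 1
w6 = r ∧ w5 = 0 ∧ 1 = 0
w7 = w1 ∧ p = 1 ∧ 1 = 1
So w6 = 0 and w7 = 1.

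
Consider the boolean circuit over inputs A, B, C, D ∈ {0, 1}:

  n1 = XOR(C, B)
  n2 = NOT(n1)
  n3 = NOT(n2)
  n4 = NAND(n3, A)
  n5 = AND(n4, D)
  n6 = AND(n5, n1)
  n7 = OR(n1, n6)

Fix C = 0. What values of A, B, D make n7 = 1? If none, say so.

n7 = OR(n1, n6) must be 1, so at least one of n1, n6 is 1.
Check with C = 0 and A=0, B=1, D=0:
n1 = XOR(C, B) = XOR(0, 1) = 1
n2 = NOT(n1) = NOT 1 = 0
n3 = NOT(n2) = NOT 0 = 1
n4 = NAND(n3, A) = NAND(1, 0) = 1
n5 = AND(n4, D) = AND(1, 0) = 0
n6 = AND(n5, n1) = AND(0, 1) = 0
n7 = OR(n1, n6) = OR(1, 0) = 1
So n7 = 1.

A=0 B=1 D=0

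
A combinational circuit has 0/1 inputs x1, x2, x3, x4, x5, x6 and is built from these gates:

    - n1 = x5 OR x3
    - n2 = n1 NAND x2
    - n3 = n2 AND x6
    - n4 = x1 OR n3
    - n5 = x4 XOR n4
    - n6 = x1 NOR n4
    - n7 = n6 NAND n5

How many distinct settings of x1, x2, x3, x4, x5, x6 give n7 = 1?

n7 = n6 NAND n5 must be 1, so at least one of n6, n5 is 0.
Enumerating the 64 input combinations, 53 give n7 = 1 and 11 give n7 = 0.

53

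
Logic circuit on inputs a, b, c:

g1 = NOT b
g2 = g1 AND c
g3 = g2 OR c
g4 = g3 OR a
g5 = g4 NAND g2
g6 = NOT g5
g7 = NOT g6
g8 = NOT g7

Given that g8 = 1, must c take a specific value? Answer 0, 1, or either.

1

g8 = NOT g7 must be 1, so g7 = 0.
Every assignment with g8 = 1 has c = 1; there are 2 such assignment(s).
  a=0, b=0, c=1
  a=1, b=0, c=1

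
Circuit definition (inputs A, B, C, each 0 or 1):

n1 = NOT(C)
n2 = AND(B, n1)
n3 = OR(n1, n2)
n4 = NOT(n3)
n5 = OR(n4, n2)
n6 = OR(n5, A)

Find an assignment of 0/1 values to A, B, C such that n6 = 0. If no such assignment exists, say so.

A=0 B=0 C=0

n6 = OR(n5, A) must be 0, so both n5 = 0 and A = 0.
n5 = OR(n4, n2) must be 0, so both n4 = 0 and n2 = 0.
n4 = NOT(n3) must be 0, so n3 = 1.
Check with A=0 B=0 C=0:
n1 = NOT(C) = NOT 0 = 1
n2 = AND(B, n1) = AND(0, 1) = 0
n3 = OR(n1, n2) = OR(1, 0) = 1
n4 = NOT(n3) = NOT 1 = 0
n5 = OR(n4, n2) = OR(0, 0) = 0
n6 = OR(n5, A) = OR(0, 0) = 0
So n6 = 0 as required.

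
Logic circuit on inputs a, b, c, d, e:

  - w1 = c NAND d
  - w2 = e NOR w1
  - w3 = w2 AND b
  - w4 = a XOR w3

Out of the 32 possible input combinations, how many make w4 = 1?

16

w4 = a XOR w3 must be 1, so a and w3 differ.
Enumerating the 32 input combinations, 16 give w4 = 1 and 16 give w4 = 0.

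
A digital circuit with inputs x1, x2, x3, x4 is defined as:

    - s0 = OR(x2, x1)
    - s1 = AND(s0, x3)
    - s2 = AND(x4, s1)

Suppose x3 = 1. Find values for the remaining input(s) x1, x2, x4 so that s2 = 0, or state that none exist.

x1=1, x2=0, x4=0

s2 = AND(x4, s1) must be 0, so at least one of x4, s1 is 0.
Check with x3 = 1 and x1=1, x2=0, x4=0:
s0 = OR(x2, x1) = OR(0, 1) = 1
s1 = AND(s0, x3) = AND(1, 1) = 1
s2 = AND(x4, s1) = AND(0, 1) = 0
So s2 = 0.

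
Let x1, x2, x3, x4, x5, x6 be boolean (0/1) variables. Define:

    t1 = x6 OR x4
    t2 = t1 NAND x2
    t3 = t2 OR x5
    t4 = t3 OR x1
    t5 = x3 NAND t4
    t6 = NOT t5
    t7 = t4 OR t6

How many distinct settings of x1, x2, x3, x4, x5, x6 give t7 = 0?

t7 = t4 OR t6 must be 0, so both t4 = 0 and t6 = 0.
Satisfying assignments:
  x1=0, x2=1, x3=0, x4=0, x5=0, x6=1
  x1=0, x2=1, x3=0, x4=1, x5=0, x6=0
  x1=0, x2=1, x3=0, x4=1, x5=0, x6=1
  x1=0, x2=1, x3=1, x4=0, x5=0, x6=1
  x1=0, x2=1, x3=1, x4=1, x5=0, x6=0
  x1=0, x2=1, x3=1, x4=1, x5=0, x6=1

6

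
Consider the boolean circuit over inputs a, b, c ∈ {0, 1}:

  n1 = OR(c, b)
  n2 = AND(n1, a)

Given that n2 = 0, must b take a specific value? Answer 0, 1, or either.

Both values of b occur among assignments with n2 = 0:
  b=0: a=0, b=0, c=0
  b=1: a=0, b=1, c=0

either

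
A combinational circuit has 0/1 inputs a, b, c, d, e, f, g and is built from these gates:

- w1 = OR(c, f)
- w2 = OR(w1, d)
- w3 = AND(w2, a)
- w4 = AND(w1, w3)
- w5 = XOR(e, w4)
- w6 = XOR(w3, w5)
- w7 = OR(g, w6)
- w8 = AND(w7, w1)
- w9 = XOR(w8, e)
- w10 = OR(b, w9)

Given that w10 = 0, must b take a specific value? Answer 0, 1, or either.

w10 = OR(b, w9) must be 0, so both b = 0 and w9 = 0.
w9 = XOR(w8, e) must be 0, so w8 and e are equal.
Every assignment with w10 = 0 has b = 0; there are 44 such assignment(s).

0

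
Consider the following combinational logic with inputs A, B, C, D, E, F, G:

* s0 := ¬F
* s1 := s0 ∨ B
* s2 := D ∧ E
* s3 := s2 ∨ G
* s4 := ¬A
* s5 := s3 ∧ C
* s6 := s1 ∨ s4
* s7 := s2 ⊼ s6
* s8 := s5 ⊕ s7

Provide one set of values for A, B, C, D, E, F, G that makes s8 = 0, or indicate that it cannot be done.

A=1, B=0, C=1, D=0, E=1, F=1, G=1

Check with A=1, B=0, C=1, D=0, E=1, F=1, G=1:
s0 = ¬F = ¬1 = 0
s1 = s0 ∨ B = 0 ∨ 0 = 0
s2 = D ∧ E = 0 ∧ 1 = 0
s3 = s2 ∨ G = 0 ∨ 1 = 1
s4 = ¬A = ¬1 = 0
s5 = s3 ∧ C = 1 ∧ 1 = 1
s6 = s1 ∨ s4 = 0 ∨ 0 = 0
s7 = s2 ⊼ s6 = 0 ⊼ 0 = 1
s8 = s5 ⊕ s7 = 1 ⊕ 1 = 0
So s8 = 0 as required.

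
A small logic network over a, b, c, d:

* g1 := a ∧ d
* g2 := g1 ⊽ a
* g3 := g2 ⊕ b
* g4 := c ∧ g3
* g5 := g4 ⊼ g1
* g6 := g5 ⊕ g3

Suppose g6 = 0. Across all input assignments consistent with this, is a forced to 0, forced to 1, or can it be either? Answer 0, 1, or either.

Both values of a occur among assignments with g6 = 0:
  a=0: a=0, b=0, c=0, d=0
  a=1: a=1, b=1, c=0, d=0

either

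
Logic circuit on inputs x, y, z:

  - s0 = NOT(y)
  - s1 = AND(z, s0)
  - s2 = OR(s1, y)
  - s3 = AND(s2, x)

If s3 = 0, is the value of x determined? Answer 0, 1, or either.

Both values of x occur among assignments with s3 = 0:
  x=0: x=0, y=0, z=0
  x=1: x=1, y=0, z=0

either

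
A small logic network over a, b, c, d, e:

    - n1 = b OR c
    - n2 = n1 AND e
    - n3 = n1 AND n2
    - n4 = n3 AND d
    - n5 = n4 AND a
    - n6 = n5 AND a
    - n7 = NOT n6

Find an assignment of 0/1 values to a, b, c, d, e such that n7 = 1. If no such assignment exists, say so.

a=0, b=1, c=0, d=0, e=1

n7 = NOT n6 must be 1, so n6 = 0.
Check with a=0, b=1, c=0, d=0, e=1:
n1 = b OR c = 1 OR 0 = 1
n2 = n1 AND e = 1 AND 1 = 1
n3 = n1 AND n2 = 1 AND 1 = 1
n4 = n3 AND d = 1 AND 0 = 0
n5 = n4 AND a = 0 AND 0 = 0
n6 = n5 AND a = 0 AND 0 = 0
n7 = NOT n6 = NOT 0 = 1
So n7 = 1 as required.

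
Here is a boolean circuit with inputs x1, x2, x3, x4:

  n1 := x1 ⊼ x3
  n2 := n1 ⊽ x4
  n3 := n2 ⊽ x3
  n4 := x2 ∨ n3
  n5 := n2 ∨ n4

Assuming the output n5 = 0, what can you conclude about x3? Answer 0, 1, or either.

1

n5 = n2 ∨ n4 must be 0, so both n2 = 0 and n4 = 0.
Every assignment with n5 = 0 has x3 = 1; there are 3 such assignment(s).
  x1=0, x2=0, x3=1, x4=0
  x1=0, x2=0, x3=1, x4=1
  x1=1, x2=0, x3=1, x4=1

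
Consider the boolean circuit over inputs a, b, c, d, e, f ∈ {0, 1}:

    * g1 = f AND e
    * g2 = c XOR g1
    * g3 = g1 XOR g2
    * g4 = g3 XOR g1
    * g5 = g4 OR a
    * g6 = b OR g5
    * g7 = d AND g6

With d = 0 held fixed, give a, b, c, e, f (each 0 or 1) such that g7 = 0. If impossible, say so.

Check with d = 0 and a=1, b=1, c=1, e=1, f=0:
g1 = f AND e = 0 AND 1 = 0
g2 = c XOR g1 = 1 XOR 0 = 1
g3 = g1 XOR g2 = 0 XOR 1 = 1
g4 = g3 XOR g1 = 1 XOR 0 = 1
g5 = g4 OR a = 1 OR 1 = 1
g6 = b OR g5 = 1 OR 1 = 1
g7 = d AND g6 = 0 AND 1 = 0
So g7 = 0.

a=1, b=1, c=1, e=1, f=0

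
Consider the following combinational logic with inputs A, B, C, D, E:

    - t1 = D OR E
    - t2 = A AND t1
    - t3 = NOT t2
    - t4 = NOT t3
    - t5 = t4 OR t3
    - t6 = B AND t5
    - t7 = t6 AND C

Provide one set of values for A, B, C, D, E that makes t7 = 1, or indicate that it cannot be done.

A=0, B=1, C=1, D=1, E=1

t7 = t6 AND C must be 1, so both t6 = 1 and C = 1.
Check with A=0, B=1, C=1, D=1, E=1:
t1 = D OR E = 1 OR 1 = 1
t2 = A AND t1 = 0 AND 1 = 0
t3 = NOT t2 = NOT 0 = 1
t4 = NOT t3 = NOT 1 = 0
t5 = t4 OR t3 = 0 OR 1 = 1
t6 = B AND t5 = 1 AND 1 = 1
t7 = t6 AND C = 1 AND 1 = 1
So t7 = 1 as required.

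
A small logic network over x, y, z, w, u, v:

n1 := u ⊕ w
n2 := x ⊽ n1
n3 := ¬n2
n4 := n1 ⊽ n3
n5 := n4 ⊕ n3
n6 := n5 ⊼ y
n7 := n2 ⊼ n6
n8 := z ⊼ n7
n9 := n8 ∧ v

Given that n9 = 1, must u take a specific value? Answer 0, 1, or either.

Both values of u occur among assignments with n9 = 1:
  u=0: x=0, y=0, z=0, w=0, u=0, v=1
  u=1: x=0, y=0, z=0, w=0, u=1, v=1

either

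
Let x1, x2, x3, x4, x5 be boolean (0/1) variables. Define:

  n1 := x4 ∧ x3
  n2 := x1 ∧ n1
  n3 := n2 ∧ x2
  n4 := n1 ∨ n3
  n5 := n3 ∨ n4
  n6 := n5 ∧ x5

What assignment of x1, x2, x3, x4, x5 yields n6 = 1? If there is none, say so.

Check with x1=0 x2=1 x3=1 x4=1 x5=1:
n1 = x4 ∧ x3 = 1 ∧ 1 = 1
n2 = x1 ∧ n1 = 0 ∧ 1 = 0
n3 = n2 ∧ x2 = 0 ∧ 1 = 0
n4 = n1 ∨ n3 = 1 ∨ 0 = 1
n5 = n3 ∨ n4 = 0 ∨ 1 = 1
n6 = n5 ∧ x5 = 1 ∧ 1 = 1
So n6 = 1 as required.

x1=0 x2=1 x3=1 x4=1 x5=1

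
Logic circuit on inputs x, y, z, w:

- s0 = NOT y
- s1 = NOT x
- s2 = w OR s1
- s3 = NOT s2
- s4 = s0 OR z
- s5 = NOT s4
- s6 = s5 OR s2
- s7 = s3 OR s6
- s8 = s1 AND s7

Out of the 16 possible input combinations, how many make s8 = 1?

8

s8 = s1 AND s7 must be 1, so both s1 = 1 and s7 = 1.
s1 = NOT x must be 1, so x = 0.
Enumerating the 16 input combinations, 8 give s8 = 1 and 8 give s8 = 0.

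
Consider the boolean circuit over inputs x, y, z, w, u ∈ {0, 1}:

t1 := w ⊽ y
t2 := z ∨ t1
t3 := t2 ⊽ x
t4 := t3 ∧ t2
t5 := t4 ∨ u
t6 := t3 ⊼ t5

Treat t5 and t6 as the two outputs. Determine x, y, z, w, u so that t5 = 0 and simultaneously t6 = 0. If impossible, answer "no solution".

Across all 32 input combinations, none give both t5 = 0 and t6 = 0.

no solution exists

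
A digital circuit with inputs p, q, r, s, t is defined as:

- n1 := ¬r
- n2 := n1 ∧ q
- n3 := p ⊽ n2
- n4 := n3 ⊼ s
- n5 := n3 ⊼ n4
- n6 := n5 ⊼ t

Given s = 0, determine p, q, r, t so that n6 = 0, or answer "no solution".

n6 = n5 ⊼ t must be 0, so both n5 = 1 and t = 1.
Check with s = 0 and p=1, q=0, r=1, t=1:
n1 = ¬r = ¬1 = 0
n2 = n1 ∧ q = 0 ∧ 0 = 0
n3 = p ⊽ n2 = 1 ⊽ 0 = 0
n4 = n3 ⊼ s = 0 ⊼ 0 = 1
n5 = n3 ⊼ n4 = 0 ⊼ 1 = 1
n6 = n5 ⊼ t = 1 ⊼ 1 = 0
So n6 = 0.

p=1, q=0, r=1, t=1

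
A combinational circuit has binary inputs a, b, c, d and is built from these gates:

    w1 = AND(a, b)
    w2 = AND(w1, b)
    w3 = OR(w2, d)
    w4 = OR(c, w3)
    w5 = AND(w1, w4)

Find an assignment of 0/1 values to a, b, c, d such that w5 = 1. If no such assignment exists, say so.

a=1, b=1, c=1, d=0

Check with a=1, b=1, c=1, d=0:
w1 = AND(a, b) = AND(1, 1) = 1
w2 = AND(w1, b) = AND(1, 1) = 1
w3 = OR(w2, d) = OR(1, 0) = 1
w4 = OR(c, w3) = OR(1, 1) = 1
w5 = AND(w1, w4) = AND(1, 1) = 1
So w5 = 1 as required.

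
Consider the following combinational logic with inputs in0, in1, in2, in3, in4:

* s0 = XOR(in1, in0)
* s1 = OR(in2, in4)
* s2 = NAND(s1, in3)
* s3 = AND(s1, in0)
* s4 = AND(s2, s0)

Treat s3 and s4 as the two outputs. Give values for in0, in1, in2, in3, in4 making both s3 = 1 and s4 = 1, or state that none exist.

Check with in0=1, in1=0, in2=0, in3=0, in4=1:
s0 = XOR(in1, in0) = XOR(0, 1) = 1
s1 = OR(in2, in4) = OR(0, 1) = 1
s2 = NAND(s1, in3) = NAND(1, 0) = 1
s3 = AND(s1, in0) = AND(1, 1) = 1
s4 = AND(s2, s0) = AND(1, 1) = 1
So s3 = 1 and s4 = 1.

in0=1, in1=0, in2=0, in3=0, in4=1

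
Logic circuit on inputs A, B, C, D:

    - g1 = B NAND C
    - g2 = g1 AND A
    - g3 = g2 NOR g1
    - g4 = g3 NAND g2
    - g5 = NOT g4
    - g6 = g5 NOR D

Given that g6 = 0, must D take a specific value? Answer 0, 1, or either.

1

g6 = g5 NOR D must be 0, so at least one of g5, D is 1.
Every assignment with g6 = 0 has D = 1; there are 8 such assignment(s).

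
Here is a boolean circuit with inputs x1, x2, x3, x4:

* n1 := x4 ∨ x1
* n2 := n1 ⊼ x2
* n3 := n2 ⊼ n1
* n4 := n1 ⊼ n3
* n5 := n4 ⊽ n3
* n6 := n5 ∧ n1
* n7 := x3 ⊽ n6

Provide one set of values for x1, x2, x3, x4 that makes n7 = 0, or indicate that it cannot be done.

x1=0, x2=1, x3=1, x4=0

n7 = x3 ⊽ n6 must be 0, so at least one of x3, n6 is 1.
Check with x1=0, x2=1, x3=1, x4=0:
n1 = x4 ∨ x1 = 0 ∨ 0 = 0
n2 = n1 ⊼ x2 = 0 ⊼ 1 = 1
n3 = n2 ⊼ n1 = 1 ⊼ 0 = 1
n4 = n1 ⊼ n3 = 0 ⊼ 1 = 1
n5 = n4 ⊽ n3 = 1 ⊽ 1 = 0
n6 = n5 ∧ n1 = 0 ∧ 0 = 0
n7 = x3 ⊽ n6 = 1 ⊽ 0 = 0
So n7 = 0 as required.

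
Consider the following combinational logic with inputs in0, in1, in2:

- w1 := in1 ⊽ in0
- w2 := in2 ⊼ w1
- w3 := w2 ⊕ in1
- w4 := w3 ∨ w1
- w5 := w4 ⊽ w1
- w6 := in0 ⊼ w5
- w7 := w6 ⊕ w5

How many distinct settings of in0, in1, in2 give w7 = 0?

2

w7 = w6 ⊕ w5 must be 0, so w6 and w5 are equal.
Satisfying assignments:
  in0=0, in1=1, in2=0
  in0=0, in1=1, in2=1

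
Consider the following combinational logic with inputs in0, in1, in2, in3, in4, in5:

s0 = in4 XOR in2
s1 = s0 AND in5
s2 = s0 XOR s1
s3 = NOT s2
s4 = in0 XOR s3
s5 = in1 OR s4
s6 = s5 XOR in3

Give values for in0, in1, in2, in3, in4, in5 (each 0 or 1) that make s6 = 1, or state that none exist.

in0=1 in1=1 in2=0 in3=0 in4=0 in5=1

Check with in0=1 in1=1 in2=0 in3=0 in4=0 in5=1:
s0 = in4 XOR in2 = 0 XOR 0 = 0
s1 = s0 AND in5 = 0 AND 1 = 0
s2 = s0 XOR s1 = 0 XOR 0 = 0
s3 = NOT s2 = NOT 0 = 1
s4 = in0 XOR s3 = 1 XOR 1 = 0
s5 = in1 OR s4 = 1 OR 0 = 1
s6 = s5 XOR in3 = 1 XOR 0 = 1
So s6 = 1 as required.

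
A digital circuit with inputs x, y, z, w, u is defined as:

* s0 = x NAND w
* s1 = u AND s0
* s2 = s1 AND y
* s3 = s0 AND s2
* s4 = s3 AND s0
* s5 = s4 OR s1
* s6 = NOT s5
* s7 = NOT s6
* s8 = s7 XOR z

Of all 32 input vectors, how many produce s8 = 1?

s8 = s7 XOR z must be 1, so s7 and z differ.
Enumerating the 32 input combinations, 16 give s8 = 1 and 16 give s8 = 0.

16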